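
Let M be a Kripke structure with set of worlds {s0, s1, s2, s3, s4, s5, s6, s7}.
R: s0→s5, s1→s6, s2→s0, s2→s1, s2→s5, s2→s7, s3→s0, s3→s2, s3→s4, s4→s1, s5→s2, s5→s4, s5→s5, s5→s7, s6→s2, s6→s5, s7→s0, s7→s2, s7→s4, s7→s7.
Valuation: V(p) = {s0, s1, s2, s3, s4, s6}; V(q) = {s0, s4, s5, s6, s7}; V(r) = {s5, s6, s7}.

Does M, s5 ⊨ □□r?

No

At s5: □□r requires □r at every successor {s2, s4, s5, s7}.
  □r fails at s2, so □□r is false at s5.
    At s2: □r requires r at every successor {s0, s1, s5, s7}.
      r fails at s0, so □r is false at s2.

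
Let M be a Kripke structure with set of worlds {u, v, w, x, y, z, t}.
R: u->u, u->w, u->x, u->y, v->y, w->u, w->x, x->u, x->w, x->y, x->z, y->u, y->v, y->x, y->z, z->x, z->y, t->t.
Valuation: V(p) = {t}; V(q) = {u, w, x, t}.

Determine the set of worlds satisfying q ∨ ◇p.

Let φ = q ∨ ◇p. Evaluate φ at each world:
  u (successors {u, w, x, y}): φ is true.
  v (successors {y}): φ is false.
  w (successors {u, x}): φ is true.
  x (successors {u, w, y, z}): φ is true.
  y (successors {u, v, x, z}): φ is false.
  z (successors {x, y}): φ is false.
  t (successors {t}): φ is true.
For instance, at x:
  At x: q is true, ◇p is false, so q ∨ ◇p is true.
    At x: ◇p requires p at some successor in {u, w, y, z}.
      At u: p is false.
      At w: p is false.
      At y: p is false.
      At z: p is false.
    So ◇p is false at x.
Satisfying worlds: {u, w, x, t}

u, w, x, t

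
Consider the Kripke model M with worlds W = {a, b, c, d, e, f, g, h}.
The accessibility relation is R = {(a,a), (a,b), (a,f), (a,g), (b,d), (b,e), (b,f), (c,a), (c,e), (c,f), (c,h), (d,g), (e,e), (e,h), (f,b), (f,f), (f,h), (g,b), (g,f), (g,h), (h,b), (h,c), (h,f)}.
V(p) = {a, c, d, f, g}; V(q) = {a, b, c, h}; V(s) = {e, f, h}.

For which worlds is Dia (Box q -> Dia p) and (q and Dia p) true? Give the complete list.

a, b, c, h

Let φ = Dia (Box q -> Dia p) and (q and Dia p). Evaluate φ at each world:
  a (successors {a, b, f, g}): φ is true.
  b (successors {d, e, f}): φ is true.
  c (successors {a, e, f, h}): φ is true.
  d (successors {g}): φ is false.
  e (successors {e, h}): φ is false.
  f (successors {b, f, h}): φ is false.
  g (successors {b, f, h}): φ is false.
  h (successors {b, c, f}): φ is true.
For instance, at a:
  At a: Dia (Box q -> Dia p) is true, q and Dia p is true, so Dia (Box q -> Dia p) and (q and Dia p) is true.
    At a: Dia (Box q -> Dia p) requires Box q -> Dia p at some successor in {a, b, f, g}.
      Box q -> Dia p holds at a, so Dia (Box q -> Dia p) is true at a.
    At a: q is true, Dia p is true, so q and Dia p is true.
      At a: Dia p requires p at some successor in {a, b, f, g}.
        p holds at a, so Dia p is true at a.
Satisfying worlds: {a, b, c, h}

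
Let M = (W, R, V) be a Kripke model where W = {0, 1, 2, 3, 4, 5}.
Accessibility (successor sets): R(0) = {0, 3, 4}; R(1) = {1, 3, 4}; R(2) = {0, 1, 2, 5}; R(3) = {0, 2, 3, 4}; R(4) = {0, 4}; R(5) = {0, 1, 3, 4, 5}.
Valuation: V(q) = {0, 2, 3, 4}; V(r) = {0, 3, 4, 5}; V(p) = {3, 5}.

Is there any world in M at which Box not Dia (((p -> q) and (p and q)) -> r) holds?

No

Let φ = Box not Dia (((p -> q) and (p and q)) -> r). Evaluate φ at each world:
  0 (successors {0, 3, 4}): φ is false.
  1 (successors {1, 3, 4}): φ is false.
  2 (successors {0, 1, 2, 5}): φ is false.
  3 (successors {0, 2, 3, 4}): φ is false.
  4 (successors {0, 4}): φ is false.
  5 (successors {0, 1, 3, 4, 5}): φ is false.
For instance, at 1:
  At 1: Box not Dia (((p -> q) and (p and q)) -> r) requires not Dia (((p -> q) and (p and q)) -> r) at every successor {1, 3, 4}.
    not Dia (((p -> q) and (p and q)) -> r) fails at 1, so Box not Dia (((p -> q) and (p and q)) -> r) is false at 1.
      At 1: Dia (((p -> q) and (p and q)) -> r) is true, so not Dia (((p -> q) and (p and q)) -> r) is false.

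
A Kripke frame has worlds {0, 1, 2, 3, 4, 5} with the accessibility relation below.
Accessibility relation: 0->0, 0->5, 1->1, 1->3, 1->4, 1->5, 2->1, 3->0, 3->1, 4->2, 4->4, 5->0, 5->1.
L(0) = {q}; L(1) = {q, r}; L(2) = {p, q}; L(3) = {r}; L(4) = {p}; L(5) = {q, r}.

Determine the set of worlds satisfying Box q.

Let φ = Box q. Evaluate φ at each world:
  0 (successors {0, 5}): φ is true.
  1 (successors {1, 3, 4, 5}): φ is false.
  2 (successors {1}): φ is true.
  3 (successors {0, 1}): φ is true.
  4 (successors {2, 4}): φ is false.
  5 (successors {0, 1}): φ is true.
For instance, at 5:
  At 5: Box q requires q at every successor {0, 1}.
    At 0: q is true.
    At 1: q is true.
  So Box q is true at 5.
Satisfying worlds: {0, 2, 3, 5}

0, 2, 3, 5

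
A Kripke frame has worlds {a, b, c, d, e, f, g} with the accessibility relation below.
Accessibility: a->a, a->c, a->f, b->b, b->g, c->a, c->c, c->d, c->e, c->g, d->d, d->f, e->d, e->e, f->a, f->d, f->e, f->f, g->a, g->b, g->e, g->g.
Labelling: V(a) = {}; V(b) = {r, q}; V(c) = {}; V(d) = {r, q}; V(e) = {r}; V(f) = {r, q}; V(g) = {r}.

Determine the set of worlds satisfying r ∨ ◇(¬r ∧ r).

b, d, e, f, g

Let φ = r ∨ ◇(¬r ∧ r). Evaluate φ at each world:
  a (successors {a, c, f}): φ is false.
  b (successors {b, g}): φ is true.
  c (successors {a, c, d, e, g}): φ is false.
  d (successors {d, f}): φ is true.
  e (successors {d, e}): φ is true.
  f (successors {a, d, e, f}): φ is true.
  g (successors {a, b, e, g}): φ is true.
For instance, at b:
  At b: r is true, ◇(¬r ∧ r) is false, so r ∨ ◇(¬r ∧ r) is true.
    At b: ◇(¬r ∧ r) requires ¬r ∧ r at some successor in {b, g}.
      At b: ¬r ∧ r is false.
      At g: ¬r ∧ r is false.
    So ◇(¬r ∧ r) is false at b.
Satisfying worlds: {b, d, e, f, g}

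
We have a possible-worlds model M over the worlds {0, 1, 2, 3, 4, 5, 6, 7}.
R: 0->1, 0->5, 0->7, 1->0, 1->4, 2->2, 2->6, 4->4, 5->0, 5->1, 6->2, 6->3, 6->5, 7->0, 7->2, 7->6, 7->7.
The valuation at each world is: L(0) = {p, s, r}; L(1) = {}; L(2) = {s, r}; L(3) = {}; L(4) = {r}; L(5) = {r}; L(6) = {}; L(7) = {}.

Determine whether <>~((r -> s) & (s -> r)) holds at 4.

At 4: <>~((r -> s) & (s -> r)) requires ~((r -> s) & (s -> r)) at some successor in {4}.
  ~((r -> s) & (s -> r)) holds at 4, so <>~((r -> s) & (s -> r)) is true at 4.

Yes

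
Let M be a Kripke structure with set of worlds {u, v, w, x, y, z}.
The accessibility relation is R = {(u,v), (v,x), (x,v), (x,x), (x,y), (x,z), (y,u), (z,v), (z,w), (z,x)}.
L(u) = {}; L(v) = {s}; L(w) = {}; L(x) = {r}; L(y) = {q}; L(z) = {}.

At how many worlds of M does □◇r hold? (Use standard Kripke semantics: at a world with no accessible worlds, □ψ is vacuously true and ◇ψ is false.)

Let φ = □◇r. Evaluate φ at each world:
  u (successors {v}): φ is true.
  v (successors {x}): φ is true.
  w (successors ∅): φ is true.
  x (successors {v, x, y, z}): φ is false.
  y (successors {u}): φ is false.
  z (successors {v, w, x}): φ is false.
For instance, at z:
  At z: □◇r requires ◇r at every successor {v, w, x}.
    ◇r fails at w, so □◇r is false at z.
      At w: no accessible worlds, so ◇r is false.
Satisfying worlds: {u, v, w}

3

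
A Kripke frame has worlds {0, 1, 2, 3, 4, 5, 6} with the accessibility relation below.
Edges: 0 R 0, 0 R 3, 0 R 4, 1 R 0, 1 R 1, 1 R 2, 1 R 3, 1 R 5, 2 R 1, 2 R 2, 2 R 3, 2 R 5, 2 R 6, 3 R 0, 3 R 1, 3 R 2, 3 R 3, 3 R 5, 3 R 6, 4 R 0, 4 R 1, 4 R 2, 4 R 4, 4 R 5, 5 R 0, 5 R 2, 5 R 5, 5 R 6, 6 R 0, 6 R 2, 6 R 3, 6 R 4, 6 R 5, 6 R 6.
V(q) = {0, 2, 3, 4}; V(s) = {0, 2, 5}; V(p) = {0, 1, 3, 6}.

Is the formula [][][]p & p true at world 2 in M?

No

Recall that []ψ holds at a world iff ψ holds at every accessible world, and <>ψ holds iff ψ holds at some accessible world.
At 2: [][][]p is false, p is false, so [][][]p & p is false.
  At 2: [][][]p requires [][]p at every successor {1, 2, 3, 5, 6}.
    [][]p fails at 1, so [][][]p is false at 2.
      At 1: [][]p requires []p at every successor {0, 1, 2, 3, 5}.
        []p fails at 0, so [][]p is false at 1.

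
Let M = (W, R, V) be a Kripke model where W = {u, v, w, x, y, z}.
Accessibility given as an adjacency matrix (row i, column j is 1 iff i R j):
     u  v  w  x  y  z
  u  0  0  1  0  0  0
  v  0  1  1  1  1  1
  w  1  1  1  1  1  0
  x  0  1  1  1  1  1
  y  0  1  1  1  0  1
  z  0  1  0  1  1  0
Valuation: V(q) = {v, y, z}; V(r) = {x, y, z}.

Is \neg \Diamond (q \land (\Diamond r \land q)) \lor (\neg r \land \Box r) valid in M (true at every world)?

Let φ = \neg \Diamond (q \land (\Diamond r \land q)) \lor (\neg r \land \Box r). Evaluate φ at each world:
  u (successors {w}): φ is true.
  v (successors {v, w, x, y, z}): φ is false.
  w (successors {u, v, w, x, y}): φ is false.
  x (successors {v, w, x, y, z}): φ is false.
  y (successors {v, w, x, z}): φ is false.
  z (successors {v, x, y}): φ is false.
Detail at v (counterexample):
  At v: \neg \Diamond (q \land (\Diamond r \land q)) is false, \neg r \land \Box r is false, so \neg \Diamond (q \land (\Diamond r \land q)) \lor (\neg r \land \Box r) is false.
    At v: \Diamond (q \land (\Diamond r \land q)) is true, so \neg \Diamond (q \land (\Diamond r \land q)) is false.
      At v: \Diamond (q \land (\Diamond r \land q)) requires q \land (\Diamond r \land q) at some successor in {v, w, x, y, z}.
        q \land (\Diamond r \land q) holds at v, so \Diamond (q \land (\Diamond r \land q)) is true at v.
    At v: \neg r is true, \Box r is false, so \neg r \land \Box r is false.
      At v: \Box r requires r at every successor {v, w, x, y, z}.
        r fails at v, so \Box r is false at v.

No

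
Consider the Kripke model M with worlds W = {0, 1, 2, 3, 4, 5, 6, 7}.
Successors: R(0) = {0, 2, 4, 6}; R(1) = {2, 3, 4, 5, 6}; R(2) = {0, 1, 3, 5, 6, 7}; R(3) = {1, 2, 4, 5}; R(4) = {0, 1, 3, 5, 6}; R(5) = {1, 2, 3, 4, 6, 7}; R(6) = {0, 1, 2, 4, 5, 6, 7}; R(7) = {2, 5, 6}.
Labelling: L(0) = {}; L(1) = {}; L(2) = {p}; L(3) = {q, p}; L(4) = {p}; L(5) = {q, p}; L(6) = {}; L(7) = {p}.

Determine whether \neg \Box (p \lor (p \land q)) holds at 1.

Yes

At 1: \Box (p \lor (p \land q)) is false, so \neg \Box (p \lor (p \land q)) is true.
  At 1: \Box (p \lor (p \land q)) requires p \lor (p \land q) at every successor {2, 3, 4, 5, 6}.
    p \lor (p \land q) fails at 6, so \Box (p \lor (p \land q)) is false at 1.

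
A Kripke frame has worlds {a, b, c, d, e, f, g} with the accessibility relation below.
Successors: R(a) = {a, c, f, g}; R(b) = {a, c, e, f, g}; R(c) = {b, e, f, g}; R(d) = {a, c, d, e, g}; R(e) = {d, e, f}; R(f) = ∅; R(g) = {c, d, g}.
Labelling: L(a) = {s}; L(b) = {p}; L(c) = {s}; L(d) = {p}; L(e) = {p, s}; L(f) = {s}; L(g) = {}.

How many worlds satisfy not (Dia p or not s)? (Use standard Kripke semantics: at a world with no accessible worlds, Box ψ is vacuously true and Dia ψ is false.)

Let φ = not (Dia p or not s). Evaluate φ at each world:
  a (successors {a, c, f, g}): φ is true.
  b (successors {a, c, e, f, g}): φ is false.
  c (successors {b, e, f, g}): φ is false.
  d (successors {a, c, d, e, g}): φ is false.
  e (successors {d, e, f}): φ is false.
  f (successors ∅): φ is true.
  g (successors {c, d, g}): φ is false.
For instance, at b:
  At b: Dia p or not s is true, so not (Dia p or not s) is false.
    At b: Dia p is true, not s is true, so Dia p or not s is true.
      At b: Dia p requires p at some successor in {a, c, e, f, g}.
        p holds at e, so Dia p is true at b.
Satisfying worlds: {a, f}

2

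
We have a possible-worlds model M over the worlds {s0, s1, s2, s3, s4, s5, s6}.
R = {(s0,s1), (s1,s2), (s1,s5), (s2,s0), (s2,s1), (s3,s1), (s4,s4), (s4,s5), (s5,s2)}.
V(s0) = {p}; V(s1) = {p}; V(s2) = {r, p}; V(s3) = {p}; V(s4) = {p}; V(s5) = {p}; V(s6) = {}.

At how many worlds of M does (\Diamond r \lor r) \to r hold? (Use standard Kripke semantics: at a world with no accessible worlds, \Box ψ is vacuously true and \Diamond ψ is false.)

Recall that \Diamond ψ holds at a world iff ψ holds at some accessible world.
Let φ = (\Diamond r \lor r) \to r. Evaluate φ at each world:
  s0 (successors {s1}): φ is true.
  s1 (successors {s2, s5}): φ is false.
  s2 (successors {s0, s1}): φ is true.
  s3 (successors {s1}): φ is true.
  s4 (successors {s4, s5}): φ is true.
  s5 (successors {s2}): φ is false.
  s6 (successors ∅): φ is true.
For instance, at s2:
  At s2: \Diamond r \lor r is true, r is true, so (\Diamond r \lor r) \to r is true.
    At s2: \Diamond r is false, r is true, so \Diamond r \lor r is true.
      At s2: \Diamond r requires r at some successor in {s0, s1}.
        At s0: r is false.
        At s1: r is false.
      So \Diamond r is false at s2.
Satisfying worlds: {s0, s2, s3, s4, s6}

5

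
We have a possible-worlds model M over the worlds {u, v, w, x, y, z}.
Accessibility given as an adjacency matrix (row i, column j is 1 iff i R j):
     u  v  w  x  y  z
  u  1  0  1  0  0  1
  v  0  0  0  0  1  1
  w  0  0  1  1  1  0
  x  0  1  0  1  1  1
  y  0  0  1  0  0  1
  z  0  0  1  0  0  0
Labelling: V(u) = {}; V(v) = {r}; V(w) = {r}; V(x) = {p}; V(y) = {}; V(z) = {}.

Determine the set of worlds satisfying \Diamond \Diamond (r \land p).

none

Let φ = \Diamond \Diamond (r \land p). Evaluate φ at each world:
  u (successors {u, w, z}): φ is false.
  v (successors {y, z}): φ is false.
  w (successors {w, x, y}): φ is false.
  x (successors {v, x, y, z}): φ is false.
  y (successors {w, z}): φ is false.
  z (successors {w}): φ is false.
For instance, at z:
  At z: \Diamond \Diamond (r \land p) requires \Diamond (r \land p) at some successor in {w}.
    At w: \Diamond (r \land p) is false.
  So \Diamond \Diamond (r \land p) is false at z.
Satisfying worlds: none.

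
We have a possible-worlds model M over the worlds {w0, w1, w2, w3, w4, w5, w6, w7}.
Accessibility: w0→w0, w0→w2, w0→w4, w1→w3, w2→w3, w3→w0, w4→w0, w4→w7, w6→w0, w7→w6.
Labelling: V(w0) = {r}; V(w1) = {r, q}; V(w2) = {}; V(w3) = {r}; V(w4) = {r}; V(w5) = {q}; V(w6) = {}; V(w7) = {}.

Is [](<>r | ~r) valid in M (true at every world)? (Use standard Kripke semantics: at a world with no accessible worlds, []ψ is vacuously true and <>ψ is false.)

Let φ = [](<>r | ~r). Evaluate φ at each world:
  w0 (successors {w0, w2, w4}): φ is true.
  w1 (successors {w3}): φ is true.
  w2 (successors {w3}): φ is true.
  w3 (successors {w0}): φ is true.
  w4 (successors {w0, w7}): φ is true.
  w5 (successors ∅): φ is true.
  w6 (successors {w0}): φ is true.
  w7 (successors {w6}): φ is true.
For instance, at w4:
  At w4: [](<>r | ~r) requires <>r | ~r at every successor {w0, w7}.
      At w0: <>r is true, ~r is false, so <>r | ~r is true.
      At w7: <>r is false, ~r is true, so <>r | ~r is true.
  So [](<>r | ~r) is true at w4.

Yes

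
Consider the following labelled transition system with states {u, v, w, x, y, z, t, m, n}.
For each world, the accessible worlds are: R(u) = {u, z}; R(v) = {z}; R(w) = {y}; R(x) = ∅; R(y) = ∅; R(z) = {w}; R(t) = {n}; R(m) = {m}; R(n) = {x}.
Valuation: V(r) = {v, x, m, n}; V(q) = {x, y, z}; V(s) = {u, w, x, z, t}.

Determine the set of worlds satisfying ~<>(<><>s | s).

Let φ = ~<>(<><>s | s). Evaluate φ at each world:
  u (successors {u, z}): φ is false.
  v (successors {z}): φ is false.
  w (successors {y}): φ is true.
  x (successors ∅): φ is true.
  y (successors ∅): φ is true.
  z (successors {w}): φ is false.
  t (successors {n}): φ is true.
  m (successors {m}): φ is true.
  n (successors {x}): φ is false.
For instance, at v:
  At v: <>(<><>s | s) is true, so ~<>(<><>s | s) is false.
    At v: <>(<><>s | s) requires <><>s | s at some successor in {z}.
      <><>s | s holds at z, so <>(<><>s | s) is true at v.
Satisfying worlds: {w, x, y, t, m}

w, x, y, t, m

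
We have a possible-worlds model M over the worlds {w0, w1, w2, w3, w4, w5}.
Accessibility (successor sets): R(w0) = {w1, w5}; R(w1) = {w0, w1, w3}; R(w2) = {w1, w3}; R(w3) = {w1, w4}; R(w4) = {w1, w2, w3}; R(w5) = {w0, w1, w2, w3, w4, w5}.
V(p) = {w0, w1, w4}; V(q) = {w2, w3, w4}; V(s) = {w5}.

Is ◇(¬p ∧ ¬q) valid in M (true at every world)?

Recall that ◇ψ holds at a world iff ψ holds at some accessible world.
Let φ = ◇(¬p ∧ ¬q). Evaluate φ at each world:
  w0 (successors {w1, w5}): φ is true.
  w1 (successors {w0, w1, w3}): φ is false.
  w2 (successors {w1, w3}): φ is false.
  w3 (successors {w1, w4}): φ is false.
  w4 (successors {w1, w2, w3}): φ is false.
  w5 (successors {w0, w1, w2, w3, w4, w5}): φ is true.
Detail at w1 (counterexample):
  At w1: ◇(¬p ∧ ¬q) requires ¬p ∧ ¬q at some successor in {w0, w1, w3}.
    At w0: ¬p ∧ ¬q is false.
    At w1: ¬p ∧ ¬q is false.
    At w3: ¬p ∧ ¬q is false.
  So ◇(¬p ∧ ¬q) is false at w1.

No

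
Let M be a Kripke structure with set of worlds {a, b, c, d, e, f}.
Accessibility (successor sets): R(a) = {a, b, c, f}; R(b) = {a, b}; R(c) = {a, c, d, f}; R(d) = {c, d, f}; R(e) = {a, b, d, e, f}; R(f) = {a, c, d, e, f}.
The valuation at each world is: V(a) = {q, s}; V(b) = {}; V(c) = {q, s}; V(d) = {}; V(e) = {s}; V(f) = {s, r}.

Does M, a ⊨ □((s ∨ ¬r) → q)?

No

At a: □((s ∨ ¬r) → q) requires (s ∨ ¬r) → q at every successor {a, b, c, f}.
  (s ∨ ¬r) → q fails at b, so □((s ∨ ¬r) → q) is false at a.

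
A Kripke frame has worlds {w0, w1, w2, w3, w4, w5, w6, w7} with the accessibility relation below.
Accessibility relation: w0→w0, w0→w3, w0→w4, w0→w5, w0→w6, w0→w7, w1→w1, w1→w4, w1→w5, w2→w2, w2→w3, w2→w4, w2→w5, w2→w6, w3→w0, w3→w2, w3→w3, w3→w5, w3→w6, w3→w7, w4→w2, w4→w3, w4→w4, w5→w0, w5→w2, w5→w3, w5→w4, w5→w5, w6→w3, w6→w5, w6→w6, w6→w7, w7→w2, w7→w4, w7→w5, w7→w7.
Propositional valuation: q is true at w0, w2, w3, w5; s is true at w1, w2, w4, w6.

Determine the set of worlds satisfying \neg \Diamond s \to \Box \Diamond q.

w0, w1, w2, w3, w4, w5, w6, w7

Recall that \Box ψ holds at a world iff ψ holds at every accessible world, and \Diamond ψ holds iff ψ holds at some accessible world.
Let φ = \neg \Diamond s \to \Box \Diamond q. Evaluate φ at each world:
  w0 (successors {w0, w3, w4, w5, w6, w7}): φ is true.
  w1 (successors {w1, w4, w5}): φ is true.
  w2 (successors {w2, w3, w4, w5, w6}): φ is true.
  w3 (successors {w0, w2, w3, w5, w6, w7}): φ is true.
  w4 (successors {w2, w3, w4}): φ is true.
  w5 (successors {w0, w2, w3, w4, w5}): φ is true.
  w6 (successors {w3, w5, w6, w7}): φ is true.
  w7 (successors {w2, w4, w5, w7}): φ is true.
For instance, at w5:
  At w5: \neg \Diamond s is false, \Box \Diamond q is true, so \neg \Diamond s \to \Box \Diamond q is true.
    At w5: \Diamond s is true, so \neg \Diamond s is false.
      At w5: \Diamond s requires s at some successor in {w0, w2, w3, w4, w5}.
        s holds at w2, so \Diamond s is true at w5.
    At w5: \Box \Diamond q requires \Diamond q at every successor {w0, w2, w3, w4, w5}.
      At w0: \Diamond q is true.
      At w2: \Diamond q is true.
      At w3: \Diamond q is true.
      At w4: \Diamond q is true.
      At w5: \Diamond q is true.
    So \Box \Diamond q is true at w5.
Satisfying worlds: {w0, w1, w2, w3, w4, w5, w6, w7}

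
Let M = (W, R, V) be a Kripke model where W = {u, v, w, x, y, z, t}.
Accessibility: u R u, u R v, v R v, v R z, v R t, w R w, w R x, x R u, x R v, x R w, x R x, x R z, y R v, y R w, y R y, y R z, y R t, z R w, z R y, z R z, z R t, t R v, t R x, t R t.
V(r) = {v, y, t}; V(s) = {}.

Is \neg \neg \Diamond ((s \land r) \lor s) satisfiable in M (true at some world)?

No

Let φ = \neg \neg \Diamond ((s \land r) \lor s). Evaluate φ at each world:
  u (successors {u, v}): φ is false.
  v (successors {v, z, t}): φ is false.
  w (successors {w, x}): φ is false.
  x (successors {u, v, w, x, z}): φ is false.
  y (successors {v, w, y, z, t}): φ is false.
  z (successors {w, y, z, t}): φ is false.
  t (successors {v, x, t}): φ is false.
For instance, at v:
  At v: \neg \Diamond ((s \land r) \lor s) is true, so \neg \neg \Diamond ((s \land r) \lor s) is false.
    At v: \Diamond ((s \land r) \lor s) is false, so \neg \Diamond ((s \land r) \lor s) is true.
      At v: \Diamond ((s \land r) \lor s) requires (s \land r) \lor s at some successor in {v, z, t}.
        At v: (s \land r) \lor s is false.
        At z: (s \land r) \lor s is false.
        At t: (s \land r) \lor s is false.
      So \Diamond ((s \land r) \lor s) is false at v.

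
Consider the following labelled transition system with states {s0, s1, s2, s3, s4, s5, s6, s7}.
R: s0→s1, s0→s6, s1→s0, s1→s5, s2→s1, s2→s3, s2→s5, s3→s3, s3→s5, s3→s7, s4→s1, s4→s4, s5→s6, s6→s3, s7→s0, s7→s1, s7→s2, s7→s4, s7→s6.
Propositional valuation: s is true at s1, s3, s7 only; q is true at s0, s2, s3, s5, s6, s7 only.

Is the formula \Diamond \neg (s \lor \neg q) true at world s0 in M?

Yes

Recall that \Diamond ψ holds at a world iff ψ holds at some accessible world.
At s0: \Diamond \neg (s \lor \neg q) requires \neg (s \lor \neg q) at some successor in {s1, s6}.
  \neg (s \lor \neg q) holds at s6, so \Diamond \neg (s \lor \neg q) is true at s0.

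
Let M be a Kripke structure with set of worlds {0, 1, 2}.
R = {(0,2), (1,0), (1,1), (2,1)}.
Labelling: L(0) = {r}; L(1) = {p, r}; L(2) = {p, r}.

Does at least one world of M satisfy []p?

Yes

Let φ = []p. Evaluate φ at each world:
  0 (successors {2}): φ is true.
  1 (successors {0, 1}): φ is false.
  2 (successors {1}): φ is true.
Detail at 0 (witness):
  At 0: []p requires p at every successor {2}.
    At 2: p is true.
  So []p is true at 0.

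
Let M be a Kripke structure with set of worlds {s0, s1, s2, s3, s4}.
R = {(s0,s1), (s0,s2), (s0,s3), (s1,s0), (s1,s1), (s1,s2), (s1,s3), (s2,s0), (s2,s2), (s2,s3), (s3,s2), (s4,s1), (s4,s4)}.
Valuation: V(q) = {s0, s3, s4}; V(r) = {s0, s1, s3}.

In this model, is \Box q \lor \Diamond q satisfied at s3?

No

At s3: \Box q is false, \Diamond q is false, so \Box q \lor \Diamond q is false.
  At s3: \Box q requires q at every successor {s2}.
    q fails at s2, so \Box q is false at s3.
  At s3: \Diamond q requires q at some successor in {s2}.
    At s2: q is false.
  So \Diamond q is false at s3.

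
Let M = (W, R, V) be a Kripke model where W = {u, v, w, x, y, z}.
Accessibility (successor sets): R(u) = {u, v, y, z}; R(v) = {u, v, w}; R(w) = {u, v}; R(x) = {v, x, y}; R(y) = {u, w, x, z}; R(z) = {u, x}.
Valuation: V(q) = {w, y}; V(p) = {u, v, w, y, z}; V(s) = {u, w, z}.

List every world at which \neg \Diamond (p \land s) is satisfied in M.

Recall that \Diamond ψ holds at a world iff ψ holds at some accessible world.
Let φ = \neg \Diamond (p \land s). Evaluate φ at each world:
  u (successors {u, v, y, z}): φ is false.
  v (successors {u, v, w}): φ is false.
  w (successors {u, v}): φ is false.
  x (successors {v, x, y}): φ is true.
  y (successors {u, w, x, z}): φ is false.
  z (successors {u, x}): φ is false.
For instance, at x:
  At x: \Diamond (p \land s) is false, so \neg \Diamond (p \land s) is true.
    At x: \Diamond (p \land s) requires p \land s at some successor in {v, x, y}.
      At v: p \land s is false.
      At x: p \land s is false.
      At y: p \land s is false.
    So \Diamond (p \land s) is false at x.
Satisfying worlds: {x}

x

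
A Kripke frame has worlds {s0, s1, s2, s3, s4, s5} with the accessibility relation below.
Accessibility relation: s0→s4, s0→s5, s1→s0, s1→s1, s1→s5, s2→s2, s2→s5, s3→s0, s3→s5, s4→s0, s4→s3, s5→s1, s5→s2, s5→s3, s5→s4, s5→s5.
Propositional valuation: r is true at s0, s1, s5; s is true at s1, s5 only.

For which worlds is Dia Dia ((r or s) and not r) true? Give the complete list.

none

Let φ = Dia Dia ((r or s) and not r). Evaluate φ at each world:
  s0 (successors {s4, s5}): φ is false.
  s1 (successors {s0, s1, s5}): φ is false.
  s2 (successors {s2, s5}): φ is false.
  s3 (successors {s0, s5}): φ is false.
  s4 (successors {s0, s3}): φ is false.
  s5 (successors {s1, s2, s3, s4, s5}): φ is false.
For instance, at s0:
  At s0: Dia Dia ((r or s) and not r) requires Dia ((r or s) and not r) at some successor in {s4, s5}.
    At s4: Dia ((r or s) and not r) is false.
    At s5: Dia ((r or s) and not r) is false.
  So Dia Dia ((r or s) and not r) is false at s0.
Satisfying worlds: none.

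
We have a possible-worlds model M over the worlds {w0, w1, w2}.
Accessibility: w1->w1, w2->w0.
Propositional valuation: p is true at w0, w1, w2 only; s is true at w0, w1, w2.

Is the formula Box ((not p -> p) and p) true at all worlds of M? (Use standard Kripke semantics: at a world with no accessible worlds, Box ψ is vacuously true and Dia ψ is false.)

Yes

Recall that Box ψ holds at a world iff ψ holds at every accessible world, and Dia ψ holds iff ψ holds at some accessible world.
Let φ = Box ((not p -> p) and p). Evaluate φ at each world:
  w0 (successors ∅): φ is true.
  w1 (successors {w1}): φ is true.
  w2 (successors {w0}): φ is true.
For instance, at w1:
  At w1: Box ((not p -> p) and p) requires (not p -> p) and p at every successor {w1}.
    At w1: (not p -> p) and p is true.
  So Box ((not p -> p) and p) is true at w1.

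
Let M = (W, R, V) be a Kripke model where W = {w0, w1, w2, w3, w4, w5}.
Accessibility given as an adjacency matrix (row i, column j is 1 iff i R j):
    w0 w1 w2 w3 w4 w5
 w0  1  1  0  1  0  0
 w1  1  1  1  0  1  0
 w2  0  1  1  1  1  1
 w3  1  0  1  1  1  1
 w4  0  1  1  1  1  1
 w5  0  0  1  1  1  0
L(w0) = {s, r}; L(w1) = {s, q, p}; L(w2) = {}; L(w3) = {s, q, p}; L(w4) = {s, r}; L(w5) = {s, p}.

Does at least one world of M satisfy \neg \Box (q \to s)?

No

Let φ = \neg \Box (q \to s). Evaluate φ at each world:
  w0 (successors {w0, w1, w3}): φ is false.
  w1 (successors {w0, w1, w2, w4}): φ is false.
  w2 (successors {w1, w2, w3, w4, w5}): φ is false.
  w3 (successors {w0, w2, w3, w4, w5}): φ is false.
  w4 (successors {w1, w2, w3, w4, w5}): φ is false.
  w5 (successors {w2, w3, w4}): φ is false.
For instance, at w3:
  At w3: \Box (q \to s) is true, so \neg \Box (q \to s) is false.
    At w3: \Box (q \to s) requires q \to s at every successor {w0, w2, w3, w4, w5}.
      At w0: q \to s is true.
      At w2: q \to s is true.
      At w3: q \to s is true.
      At w4: q \to s is true.
      At w5: q \to s is true.
    So \Box (q \to s) is true at w3.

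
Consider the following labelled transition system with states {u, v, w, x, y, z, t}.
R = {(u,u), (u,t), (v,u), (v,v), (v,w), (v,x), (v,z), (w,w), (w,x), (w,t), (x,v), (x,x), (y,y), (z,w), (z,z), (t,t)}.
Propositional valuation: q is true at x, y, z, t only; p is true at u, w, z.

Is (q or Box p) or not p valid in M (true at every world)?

Let φ = (q or Box p) or not p. Evaluate φ at each world:
  u (successors {u, t}): φ is false.
  v (successors {u, v, w, x, z}): φ is true.
  w (successors {w, x, t}): φ is false.
  x (successors {v, x}): φ is true.
  y (successors {y}): φ is true.
  z (successors {w, z}): φ is true.
  t (successors {t}): φ is true.
Detail at u (counterexample):
  At u: q or Box p is false, not p is false, so (q or Box p) or not p is false.
    At u: q is false, Box p is false, so q or Box p is false.
      At u: Box p requires p at every successor {u, t}.
        p fails at t, so Box p is false at u.

No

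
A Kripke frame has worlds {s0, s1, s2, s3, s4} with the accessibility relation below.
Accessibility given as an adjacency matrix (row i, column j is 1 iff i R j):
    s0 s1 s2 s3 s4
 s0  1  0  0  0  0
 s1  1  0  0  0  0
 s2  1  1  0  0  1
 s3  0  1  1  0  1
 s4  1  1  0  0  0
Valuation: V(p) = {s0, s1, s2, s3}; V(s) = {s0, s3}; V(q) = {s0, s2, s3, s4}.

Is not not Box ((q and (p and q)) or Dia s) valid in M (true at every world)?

Yes

Let φ = not not Box ((q and (p and q)) or Dia s). Evaluate φ at each world:
  s0 (successors {s0}): φ is true.
  s1 (successors {s0}): φ is true.
  s2 (successors {s0, s1, s4}): φ is true.
  s3 (successors {s1, s2, s4}): φ is true.
  s4 (successors {s0, s1}): φ is true.
For instance, at s2:
  At s2: not Box ((q and (p and q)) or Dia s) is false, so not not Box ((q and (p and q)) or Dia s) is true.
    At s2: Box ((q and (p and q)) or Dia s) is true, so not Box ((q and (p and q)) or Dia s) is false.
      At s2: Box ((q and (p and q)) or Dia s) requires (q and (p and q)) or Dia s at every successor {s0, s1, s4}.
        At s0: (q and (p and q)) or Dia s is true.
        At s1: (q and (p and q)) or Dia s is true.
        At s4: (q and (p and q)) or Dia s is true.
      So Box ((q and (p and q)) or Dia s) is true at s2.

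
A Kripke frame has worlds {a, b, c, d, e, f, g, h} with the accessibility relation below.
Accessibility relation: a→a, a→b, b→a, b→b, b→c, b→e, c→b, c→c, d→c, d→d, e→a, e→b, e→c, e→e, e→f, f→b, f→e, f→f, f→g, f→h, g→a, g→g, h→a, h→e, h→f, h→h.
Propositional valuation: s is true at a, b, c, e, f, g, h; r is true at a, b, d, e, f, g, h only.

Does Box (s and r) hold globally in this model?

No

Recall that Box ψ holds at a world iff ψ holds at every accessible world, and Dia ψ holds iff ψ holds at some accessible world.
Let φ = Box (s and r). Evaluate φ at each world:
  a (successors {a, b}): φ is true.
  b (successors {a, b, c, e}): φ is false.
  c (successors {b, c}): φ is false.
  d (successors {c, d}): φ is false.
  e (successors {a, b, c, e, f}): φ is false.
  f (successors {b, e, f, g, h}): φ is true.
  g (successors {a, g}): φ is true.
  h (successors {a, e, f, h}): φ is true.
Detail at b (counterexample):
  At b: Box (s and r) requires s and r at every successor {a, b, c, e}.
    s and r fails at c, so Box (s and r) is false at b.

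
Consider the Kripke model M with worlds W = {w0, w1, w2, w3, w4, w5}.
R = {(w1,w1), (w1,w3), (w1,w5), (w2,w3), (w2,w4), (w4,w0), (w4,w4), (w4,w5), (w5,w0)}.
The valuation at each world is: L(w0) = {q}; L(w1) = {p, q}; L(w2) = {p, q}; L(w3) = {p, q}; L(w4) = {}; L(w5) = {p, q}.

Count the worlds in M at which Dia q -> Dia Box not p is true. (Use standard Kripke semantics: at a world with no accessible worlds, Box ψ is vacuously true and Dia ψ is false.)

6

Recall that Box ψ holds at a world iff ψ holds at every accessible world, and Dia ψ holds iff ψ holds at some accessible world.
Let φ = Dia q -> Dia Box not p. Evaluate φ at each world:
  w0 (successors ∅): φ is true.
  w1 (successors {w1, w3, w5}): φ is true.
  w2 (successors {w3, w4}): φ is true.
  w3 (successors ∅): φ is true.
  w4 (successors {w0, w4, w5}): φ is true.
  w5 (successors {w0}): φ is true.
For instance, at w4:
  At w4: Dia q is true, Dia Box not p is true, so Dia q -> Dia Box not p is true.
    At w4: Dia q requires q at some successor in {w0, w4, w5}.
      q holds at w0, so Dia q is true at w4.
    At w4: Dia Box not p requires Box not p at some successor in {w0, w4, w5}.
      Box not p holds at w0, so Dia Box not p is true at w4.
Satisfying worlds: {w0, w1, w2, w3, w4, w5}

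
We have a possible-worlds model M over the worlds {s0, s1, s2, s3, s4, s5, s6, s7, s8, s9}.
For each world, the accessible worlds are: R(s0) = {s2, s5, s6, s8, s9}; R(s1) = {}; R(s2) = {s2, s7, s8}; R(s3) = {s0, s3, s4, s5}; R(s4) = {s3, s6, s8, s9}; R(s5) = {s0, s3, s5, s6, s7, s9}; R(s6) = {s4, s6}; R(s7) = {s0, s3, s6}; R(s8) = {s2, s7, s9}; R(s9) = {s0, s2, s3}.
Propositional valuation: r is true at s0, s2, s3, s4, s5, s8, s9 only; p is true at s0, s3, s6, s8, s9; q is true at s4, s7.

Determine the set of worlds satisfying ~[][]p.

s0, s2, s3, s4, s5, s6, s7, s8, s9

Let φ = ~[][]p. Evaluate φ at each world:
  s0 (successors {s2, s5, s6, s8, s9}): φ is true.
  s1 (successors ∅): φ is false.
  s2 (successors {s2, s7, s8}): φ is true.
  s3 (successors {s0, s3, s4, s5}): φ is true.
  s4 (successors {s3, s6, s8, s9}): φ is true.
  s5 (successors {s0, s3, s5, s6, s7, s9}): φ is true.
  s6 (successors {s4, s6}): φ is true.
  s7 (successors {s0, s3, s6}): φ is true.
  s8 (successors {s2, s7, s9}): φ is true.
  s9 (successors {s0, s2, s3}): φ is true.
For instance, at s5:
  At s5: [][]p is false, so ~[][]p is true.
    At s5: [][]p requires []p at every successor {s0, s3, s5, s6, s7, s9}.
      []p fails at s0, so [][]p is false at s5.
Satisfying worlds: {s0, s2, s3, s4, s5, s6, s7, s8, s9}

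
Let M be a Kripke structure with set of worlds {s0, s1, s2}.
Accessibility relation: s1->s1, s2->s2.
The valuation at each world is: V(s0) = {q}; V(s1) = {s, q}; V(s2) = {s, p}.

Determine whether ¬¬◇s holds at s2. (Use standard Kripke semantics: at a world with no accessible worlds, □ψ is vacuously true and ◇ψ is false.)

Yes

Recall that ◇ψ holds at a world iff ψ holds at some accessible world.
At s2: ¬◇s is false, so ¬¬◇s is true.
  At s2: ◇s is true, so ¬◇s is false.
    At s2: ◇s requires s at some successor in {s2}.
      s holds at s2, so ◇s is true at s2.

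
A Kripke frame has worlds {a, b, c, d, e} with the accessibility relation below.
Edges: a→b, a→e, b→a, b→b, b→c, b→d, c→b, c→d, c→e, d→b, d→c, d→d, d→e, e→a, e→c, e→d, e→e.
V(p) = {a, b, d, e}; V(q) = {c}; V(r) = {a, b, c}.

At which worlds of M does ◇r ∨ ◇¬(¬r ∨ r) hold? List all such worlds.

a, b, c, d, e

Recall that ◇ψ holds at a world iff ψ holds at some accessible world.
Let φ = ◇r ∨ ◇¬(¬r ∨ r). Evaluate φ at each world:
  a (successors {b, e}): φ is true.
  b (successors {a, b, c, d}): φ is true.
  c (successors {b, d, e}): φ is true.
  d (successors {b, c, d, e}): φ is true.
  e (successors {a, c, d, e}): φ is true.
For instance, at b:
  At b: ◇r is true, ◇¬(¬r ∨ r) is false, so ◇r ∨ ◇¬(¬r ∨ r) is true.
    At b: ◇r requires r at some successor in {a, b, c, d}.
      r holds at a, so ◇r is true at b.
    At b: ◇¬(¬r ∨ r) requires ¬(¬r ∨ r) at some successor in {a, b, c, d}.
      At a: ¬(¬r ∨ r) is false.
      At b: ¬(¬r ∨ r) is false.
      At c: ¬(¬r ∨ r) is false.
      At d: ¬(¬r ∨ r) is false.
    So ◇¬(¬r ∨ r) is false at b.
Satisfying worlds: {a, b, c, d, e}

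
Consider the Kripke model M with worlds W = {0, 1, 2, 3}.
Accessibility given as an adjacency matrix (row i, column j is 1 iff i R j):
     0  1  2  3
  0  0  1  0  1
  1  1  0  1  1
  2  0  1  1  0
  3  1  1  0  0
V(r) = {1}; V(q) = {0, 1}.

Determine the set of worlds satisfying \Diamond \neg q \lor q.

0, 1, 2

Let φ = \Diamond \neg q \lor q. Evaluate φ at each world:
  0 (successors {1, 3}): φ is true.
  1 (successors {0, 2, 3}): φ is true.
  2 (successors {1, 2}): φ is true.
  3 (successors {0, 1}): φ is false.
For instance, at 3:
  At 3: \Diamond \neg q is false, q is false, so \Diamond \neg q \lor q is false.
    At 3: \Diamond \neg q requires \neg q at some successor in {0, 1}.
      At 0: \neg q is false.
      At 1: \neg q is false.
    So \Diamond \neg q is false at 3.
Satisfying worlds: {0, 1, 2}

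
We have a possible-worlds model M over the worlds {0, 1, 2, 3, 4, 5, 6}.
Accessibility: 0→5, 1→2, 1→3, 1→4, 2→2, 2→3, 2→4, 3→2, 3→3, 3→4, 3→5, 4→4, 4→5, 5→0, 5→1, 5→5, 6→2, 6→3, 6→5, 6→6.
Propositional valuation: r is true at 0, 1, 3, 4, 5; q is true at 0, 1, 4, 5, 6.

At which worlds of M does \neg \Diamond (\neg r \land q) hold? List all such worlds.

Let φ = \neg \Diamond (\neg r \land q). Evaluate φ at each world:
  0 (successors {5}): φ is true.
  1 (successors {2, 3, 4}): φ is true.
  2 (successors {2, 3, 4}): φ is true.
  3 (successors {2, 3, 4, 5}): φ is true.
  4 (successors {4, 5}): φ is true.
  5 (successors {0, 1, 5}): φ is true.
  6 (successors {2, 3, 5, 6}): φ is false.
For instance, at 4:
  At 4: \Diamond (\neg r \land q) is false, so \neg \Diamond (\neg r \land q) is true.
    At 4: \Diamond (\neg r \land q) requires \neg r \land q at some successor in {4, 5}.
      At 4: \neg r \land q is false.
      At 5: \neg r \land q is false.
    So \Diamond (\neg r \land q) is false at 4.
Satisfying worlds: {0, 1, 2, 3, 4, 5}

0, 1, 2, 3, 4, 5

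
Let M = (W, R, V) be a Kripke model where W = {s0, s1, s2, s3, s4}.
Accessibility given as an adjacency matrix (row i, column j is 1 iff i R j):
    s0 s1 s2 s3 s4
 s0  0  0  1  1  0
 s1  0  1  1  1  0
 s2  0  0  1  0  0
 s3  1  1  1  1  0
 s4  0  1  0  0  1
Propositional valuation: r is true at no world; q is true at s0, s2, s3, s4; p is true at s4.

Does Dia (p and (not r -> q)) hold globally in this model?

No

Let φ = Dia (p and (not r -> q)). Evaluate φ at each world:
  s0 (successors {s2, s3}): φ is false.
  s1 (successors {s1, s2, s3}): φ is false.
  s2 (successors {s2}): φ is false.
  s3 (successors {s0, s1, s2, s3}): φ is false.
  s4 (successors {s1, s4}): φ is true.
Detail at s0 (counterexample):
  At s0: Dia (p and (not r -> q)) requires p and (not r -> q) at some successor in {s2, s3}.
    At s2: p and (not r -> q) is false.
    At s3: p and (not r -> q) is false.
  So Dia (p and (not r -> q)) is false at s0.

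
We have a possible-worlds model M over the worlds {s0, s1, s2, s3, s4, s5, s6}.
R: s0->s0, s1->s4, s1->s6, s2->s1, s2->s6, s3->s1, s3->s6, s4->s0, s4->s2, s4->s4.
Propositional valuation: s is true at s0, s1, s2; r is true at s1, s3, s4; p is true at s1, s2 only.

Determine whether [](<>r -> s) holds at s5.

Yes

Recall that []ψ holds at a world iff ψ holds at every accessible world, and <>ψ holds iff ψ holds at some accessible world.
At s5: no accessible worlds, so [](<>r -> s) holds vacuously.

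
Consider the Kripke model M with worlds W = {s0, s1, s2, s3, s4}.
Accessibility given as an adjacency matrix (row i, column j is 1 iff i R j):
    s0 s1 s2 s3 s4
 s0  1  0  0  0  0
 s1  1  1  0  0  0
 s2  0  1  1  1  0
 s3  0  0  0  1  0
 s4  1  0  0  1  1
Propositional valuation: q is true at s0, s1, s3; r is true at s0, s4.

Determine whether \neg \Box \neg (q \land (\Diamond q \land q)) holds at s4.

At s4: \Box \neg (q \land (\Diamond q \land q)) is false, so \neg \Box \neg (q \land (\Diamond q \land q)) is true.
  At s4: \Box \neg (q \land (\Diamond q \land q)) requires \neg (q \land (\Diamond q \land q)) at every successor {s0, s3, s4}.
    \neg (q \land (\Diamond q \land q)) fails at s0, so \Box \neg (q \land (\Diamond q \land q)) is false at s4.
      At s0: q \land (\Diamond q \land q) is true, so \neg (q \land (\Diamond q \land q)) is false.

Yes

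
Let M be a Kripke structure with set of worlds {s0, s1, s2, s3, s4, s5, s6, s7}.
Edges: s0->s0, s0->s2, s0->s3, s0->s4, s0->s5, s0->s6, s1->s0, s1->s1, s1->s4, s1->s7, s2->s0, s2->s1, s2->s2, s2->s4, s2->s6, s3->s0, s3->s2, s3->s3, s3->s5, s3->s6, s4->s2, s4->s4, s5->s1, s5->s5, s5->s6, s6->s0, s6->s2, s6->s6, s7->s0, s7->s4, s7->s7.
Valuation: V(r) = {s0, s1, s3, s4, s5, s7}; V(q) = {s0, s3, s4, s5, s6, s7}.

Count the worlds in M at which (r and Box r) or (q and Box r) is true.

Let φ = (r and Box r) or (q and Box r). Evaluate φ at each world:
  s0 (successors {s0, s2, s3, s4, s5, s6}): φ is false.
  s1 (successors {s0, s1, s4, s7}): φ is true.
  s2 (successors {s0, s1, s2, s4, s6}): φ is false.
  s3 (successors {s0, s2, s3, s5, s6}): φ is false.
  s4 (successors {s2, s4}): φ is false.
  s5 (successors {s1, s5, s6}): φ is false.
  s6 (successors {s0, s2, s6}): φ is false.
  s7 (successors {s0, s4, s7}): φ is true.
For instance, at s1:
  At s1: r and Box r is true, q and Box r is false, so (r and Box r) or (q and Box r) is true.
    At s1: r is true, Box r is true, so r and Box r is true.
      At s1: Box r requires r at every successor {s0, s1, s4, s7}.
        At s0: r is true.
        At s1: r is true.
        At s4: r is true.
        At s7: r is true.
      So Box r is true at s1.
    At s1: q is false, Box r is true, so q and Box r is false.
      At s1: Box r requires r at every successor {s0, s1, s4, s7}.
        At s0: r is true.
        At s1: r is true.
        At s4: r is true.
        At s7: r is true.
      So Box r is true at s1.
Satisfying worlds: {s1, s7}

2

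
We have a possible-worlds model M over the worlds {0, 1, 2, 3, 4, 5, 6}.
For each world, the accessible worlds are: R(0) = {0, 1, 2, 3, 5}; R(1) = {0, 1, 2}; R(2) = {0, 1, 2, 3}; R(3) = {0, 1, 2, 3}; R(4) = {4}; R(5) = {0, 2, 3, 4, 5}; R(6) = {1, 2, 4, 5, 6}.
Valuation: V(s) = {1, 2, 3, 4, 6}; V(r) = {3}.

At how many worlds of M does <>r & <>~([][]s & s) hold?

Let φ = <>r & <>~([][]s & s). Evaluate φ at each world:
  0 (successors {0, 1, 2, 3, 5}): φ is true.
  1 (successors {0, 1, 2}): φ is false.
  2 (successors {0, 1, 2, 3}): φ is true.
  3 (successors {0, 1, 2, 3}): φ is true.
  4 (successors {4}): φ is false.
  5 (successors {0, 2, 3, 4, 5}): φ is true.
  6 (successors {1, 2, 4, 5, 6}): φ is false.
For instance, at 0:
  At 0: <>r is true, <>~([][]s & s) is true, so <>r & <>~([][]s & s) is true.
    At 0: <>r requires r at some successor in {0, 1, 2, 3, 5}.
      r holds at 3, so <>r is true at 0.
    At 0: <>~([][]s & s) requires ~([][]s & s) at some successor in {0, 1, 2, 3, 5}.
      ~([][]s & s) holds at 0, so <>~([][]s & s) is true at 0.
Satisfying worlds: {0, 2, 3, 5}

4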